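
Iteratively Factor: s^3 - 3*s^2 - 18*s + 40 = (s - 5)*(s^2 + 2*s - 8) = (s - 5)*(s + 4)*(s - 2)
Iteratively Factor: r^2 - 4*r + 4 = (r - 2)*(r - 2)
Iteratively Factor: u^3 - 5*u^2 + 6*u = (u - 2)*(u^2 - 3*u) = (u - 3)*(u - 2)*(u)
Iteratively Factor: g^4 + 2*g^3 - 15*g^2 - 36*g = (g - 4)*(g^3 + 6*g^2 + 9*g) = (g - 4)*(g + 3)*(g^2 + 3*g) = (g - 4)*(g + 3)^2*(g)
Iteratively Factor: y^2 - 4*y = (y)*(y - 4)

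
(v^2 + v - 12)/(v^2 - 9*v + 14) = (v^2 + v - 12)/(v^2 - 9*v + 14)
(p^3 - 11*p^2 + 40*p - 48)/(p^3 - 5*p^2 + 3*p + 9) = (p^2 - 8*p + 16)/(p^2 - 2*p - 3)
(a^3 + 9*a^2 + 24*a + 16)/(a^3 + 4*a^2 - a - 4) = (a + 4)/(a - 1)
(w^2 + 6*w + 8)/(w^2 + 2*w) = (w + 4)/w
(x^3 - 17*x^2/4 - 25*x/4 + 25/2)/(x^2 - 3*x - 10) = x - 5/4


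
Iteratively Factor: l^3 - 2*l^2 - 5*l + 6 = (l - 1)*(l^2 - l - 6) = (l - 3)*(l - 1)*(l + 2)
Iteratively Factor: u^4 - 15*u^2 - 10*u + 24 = (u + 2)*(u^3 - 2*u^2 - 11*u + 12) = (u + 2)*(u + 3)*(u^2 - 5*u + 4) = (u - 1)*(u + 2)*(u + 3)*(u - 4)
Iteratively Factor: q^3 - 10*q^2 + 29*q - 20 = (q - 1)*(q^2 - 9*q + 20) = (q - 4)*(q - 1)*(q - 5)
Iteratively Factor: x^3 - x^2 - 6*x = (x)*(x^2 - x - 6) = x*(x + 2)*(x - 3)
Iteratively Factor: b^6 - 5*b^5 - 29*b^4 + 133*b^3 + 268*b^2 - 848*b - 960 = (b - 4)*(b^5 - b^4 - 33*b^3 + b^2 + 272*b + 240) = (b - 4)*(b + 3)*(b^4 - 4*b^3 - 21*b^2 + 64*b + 80) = (b - 4)*(b + 1)*(b + 3)*(b^3 - 5*b^2 - 16*b + 80) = (b - 4)^2*(b + 1)*(b + 3)*(b^2 - b - 20) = (b - 5)*(b - 4)^2*(b + 1)*(b + 3)*(b + 4)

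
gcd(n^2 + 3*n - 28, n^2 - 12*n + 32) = n - 4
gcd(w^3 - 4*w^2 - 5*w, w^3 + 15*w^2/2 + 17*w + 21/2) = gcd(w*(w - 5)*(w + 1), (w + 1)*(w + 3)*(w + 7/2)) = w + 1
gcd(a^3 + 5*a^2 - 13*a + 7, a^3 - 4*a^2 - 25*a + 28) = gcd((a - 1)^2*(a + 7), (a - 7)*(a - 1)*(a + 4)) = a - 1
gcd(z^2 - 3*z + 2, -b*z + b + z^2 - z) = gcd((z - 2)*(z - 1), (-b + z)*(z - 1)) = z - 1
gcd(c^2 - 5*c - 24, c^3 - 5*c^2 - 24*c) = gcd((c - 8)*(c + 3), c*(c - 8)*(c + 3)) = c^2 - 5*c - 24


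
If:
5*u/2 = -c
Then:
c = -5*u/2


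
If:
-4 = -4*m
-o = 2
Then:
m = 1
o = -2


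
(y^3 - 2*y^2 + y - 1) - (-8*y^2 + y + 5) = y^3 + 6*y^2 - 6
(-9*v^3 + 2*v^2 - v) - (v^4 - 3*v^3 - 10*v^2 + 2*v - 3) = -v^4 - 6*v^3 + 12*v^2 - 3*v + 3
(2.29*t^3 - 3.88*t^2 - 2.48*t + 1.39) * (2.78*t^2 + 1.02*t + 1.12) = 6.3662*t^5 - 8.4506*t^4 - 8.2872*t^3 - 3.011*t^2 - 1.3598*t + 1.5568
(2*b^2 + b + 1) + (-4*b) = 2*b^2 - 3*b + 1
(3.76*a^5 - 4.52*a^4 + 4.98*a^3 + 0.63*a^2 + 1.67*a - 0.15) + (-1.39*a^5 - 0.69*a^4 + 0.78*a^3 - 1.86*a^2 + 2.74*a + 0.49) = 2.37*a^5 - 5.21*a^4 + 5.76*a^3 - 1.23*a^2 + 4.41*a + 0.34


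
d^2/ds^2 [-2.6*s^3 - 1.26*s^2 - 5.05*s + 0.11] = -15.6*s - 2.52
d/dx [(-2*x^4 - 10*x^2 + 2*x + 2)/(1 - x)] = 2*(3*x^4 - 4*x^3 + 5*x^2 - 10*x + 2)/(x^2 - 2*x + 1)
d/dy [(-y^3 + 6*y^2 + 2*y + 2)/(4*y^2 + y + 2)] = 2*(-2*y^4 - y^3 - 4*y^2 + 4*y + 1)/(16*y^4 + 8*y^3 + 17*y^2 + 4*y + 4)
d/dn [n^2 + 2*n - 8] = 2*n + 2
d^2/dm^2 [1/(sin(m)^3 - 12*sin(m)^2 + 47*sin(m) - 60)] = (-9*sin(m)^6 + 132*sin(m)^5 - 658*sin(m)^4 + 960*sin(m)^3 + 1817*sin(m)^2 - 5844*sin(m) + 2978)/(sin(m)^3 - 12*sin(m)^2 + 47*sin(m) - 60)^3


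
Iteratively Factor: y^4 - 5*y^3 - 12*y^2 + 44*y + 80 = (y - 4)*(y^3 - y^2 - 16*y - 20) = (y - 4)*(y + 2)*(y^2 - 3*y - 10) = (y - 4)*(y + 2)^2*(y - 5)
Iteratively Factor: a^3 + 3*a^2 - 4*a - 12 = (a + 3)*(a^2 - 4) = (a - 2)*(a + 3)*(a + 2)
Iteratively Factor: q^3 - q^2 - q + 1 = (q - 1)*(q^2 - 1) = (q - 1)^2*(q + 1)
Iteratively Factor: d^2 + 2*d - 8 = (d + 4)*(d - 2)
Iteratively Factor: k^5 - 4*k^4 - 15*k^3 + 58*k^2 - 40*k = (k)*(k^4 - 4*k^3 - 15*k^2 + 58*k - 40) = k*(k - 2)*(k^3 - 2*k^2 - 19*k + 20) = k*(k - 2)*(k + 4)*(k^2 - 6*k + 5) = k*(k - 2)*(k - 1)*(k + 4)*(k - 5)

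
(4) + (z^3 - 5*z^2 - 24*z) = z^3 - 5*z^2 - 24*z + 4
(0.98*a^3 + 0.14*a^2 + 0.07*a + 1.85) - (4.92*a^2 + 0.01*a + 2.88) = 0.98*a^3 - 4.78*a^2 + 0.06*a - 1.03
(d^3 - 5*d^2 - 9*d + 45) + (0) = d^3 - 5*d^2 - 9*d + 45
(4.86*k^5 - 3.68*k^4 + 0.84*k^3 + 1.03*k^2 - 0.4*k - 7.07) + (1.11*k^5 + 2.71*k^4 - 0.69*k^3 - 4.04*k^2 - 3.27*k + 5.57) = 5.97*k^5 - 0.97*k^4 + 0.15*k^3 - 3.01*k^2 - 3.67*k - 1.5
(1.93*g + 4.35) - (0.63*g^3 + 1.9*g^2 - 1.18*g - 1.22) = -0.63*g^3 - 1.9*g^2 + 3.11*g + 5.57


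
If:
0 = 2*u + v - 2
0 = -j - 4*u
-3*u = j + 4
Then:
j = -16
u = 4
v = -6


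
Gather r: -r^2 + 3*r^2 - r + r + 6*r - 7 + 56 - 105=2*r^2 + 6*r - 56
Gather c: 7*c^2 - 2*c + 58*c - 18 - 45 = 7*c^2 + 56*c - 63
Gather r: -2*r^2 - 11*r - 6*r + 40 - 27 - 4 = -2*r^2 - 17*r + 9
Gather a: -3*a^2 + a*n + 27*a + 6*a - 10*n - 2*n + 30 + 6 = -3*a^2 + a*(n + 33) - 12*n + 36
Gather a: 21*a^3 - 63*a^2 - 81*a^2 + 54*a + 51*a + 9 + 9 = 21*a^3 - 144*a^2 + 105*a + 18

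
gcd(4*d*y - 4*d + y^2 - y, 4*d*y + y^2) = 4*d + y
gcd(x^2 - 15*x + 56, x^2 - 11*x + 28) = x - 7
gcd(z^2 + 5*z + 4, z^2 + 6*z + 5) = z + 1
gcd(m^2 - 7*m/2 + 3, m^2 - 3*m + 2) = m - 2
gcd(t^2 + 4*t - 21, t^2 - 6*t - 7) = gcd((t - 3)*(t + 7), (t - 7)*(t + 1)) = 1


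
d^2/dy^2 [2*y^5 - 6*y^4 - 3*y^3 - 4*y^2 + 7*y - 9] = 40*y^3 - 72*y^2 - 18*y - 8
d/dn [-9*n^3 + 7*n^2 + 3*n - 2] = -27*n^2 + 14*n + 3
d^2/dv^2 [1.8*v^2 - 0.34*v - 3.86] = 3.60000000000000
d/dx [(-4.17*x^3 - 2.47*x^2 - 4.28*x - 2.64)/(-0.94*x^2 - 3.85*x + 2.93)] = (3.9198*x^4 + 32.109*x^3 - 31.168*x^2 - 19.4374*x - 22.7044)/(0.8836*x^4 + 7.238*x^3 + 9.3141*x^2 - 22.561*x + 8.5849)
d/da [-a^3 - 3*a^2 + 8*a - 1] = -3*a^2 - 6*a + 8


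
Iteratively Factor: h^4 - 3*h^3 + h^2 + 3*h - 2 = (h - 1)*(h^3 - 2*h^2 - h + 2) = (h - 2)*(h - 1)*(h^2 - 1) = (h - 2)*(h - 1)*(h + 1)*(h - 1)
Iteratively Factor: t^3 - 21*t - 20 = (t + 1)*(t^2 - t - 20) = (t + 1)*(t + 4)*(t - 5)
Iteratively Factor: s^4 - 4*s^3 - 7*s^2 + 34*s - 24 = (s - 4)*(s^3 - 7*s + 6) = (s - 4)*(s - 2)*(s^2 + 2*s - 3) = (s - 4)*(s - 2)*(s - 1)*(s + 3)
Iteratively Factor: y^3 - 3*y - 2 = (y + 1)*(y^2 - y - 2) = (y - 2)*(y + 1)*(y + 1)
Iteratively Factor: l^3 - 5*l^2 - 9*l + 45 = (l - 5)*(l^2 - 9) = (l - 5)*(l - 3)*(l + 3)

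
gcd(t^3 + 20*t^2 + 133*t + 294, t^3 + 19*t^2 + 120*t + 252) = t^2 + 13*t + 42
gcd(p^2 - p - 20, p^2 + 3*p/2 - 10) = p + 4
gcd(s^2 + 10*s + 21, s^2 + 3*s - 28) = s + 7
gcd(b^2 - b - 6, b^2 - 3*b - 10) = b + 2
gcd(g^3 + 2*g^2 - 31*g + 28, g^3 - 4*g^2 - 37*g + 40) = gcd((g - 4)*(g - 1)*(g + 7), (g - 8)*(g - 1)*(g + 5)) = g - 1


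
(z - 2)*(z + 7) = z^2 + 5*z - 14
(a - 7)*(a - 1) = a^2 - 8*a + 7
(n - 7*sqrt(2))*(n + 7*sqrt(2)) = n^2 - 98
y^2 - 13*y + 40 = (y - 8)*(y - 5)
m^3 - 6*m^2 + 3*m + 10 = (m - 5)*(m - 2)*(m + 1)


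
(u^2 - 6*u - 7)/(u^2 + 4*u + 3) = (u - 7)/(u + 3)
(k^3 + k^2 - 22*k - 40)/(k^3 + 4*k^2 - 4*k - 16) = (k - 5)/(k - 2)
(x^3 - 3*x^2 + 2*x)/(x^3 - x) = (x - 2)/(x + 1)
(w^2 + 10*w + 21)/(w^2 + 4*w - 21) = (w + 3)/(w - 3)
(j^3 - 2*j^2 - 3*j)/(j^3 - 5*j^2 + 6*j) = (j + 1)/(j - 2)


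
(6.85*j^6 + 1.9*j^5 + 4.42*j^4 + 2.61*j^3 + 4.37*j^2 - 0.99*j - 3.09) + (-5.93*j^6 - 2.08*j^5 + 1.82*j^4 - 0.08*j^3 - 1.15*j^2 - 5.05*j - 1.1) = 0.92*j^6 - 0.18*j^5 + 6.24*j^4 + 2.53*j^3 + 3.22*j^2 - 6.04*j - 4.19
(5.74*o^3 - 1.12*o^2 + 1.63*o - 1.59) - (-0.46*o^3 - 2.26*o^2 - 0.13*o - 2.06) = 6.2*o^3 + 1.14*o^2 + 1.76*o + 0.47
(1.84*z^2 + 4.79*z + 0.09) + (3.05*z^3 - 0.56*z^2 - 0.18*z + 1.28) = 3.05*z^3 + 1.28*z^2 + 4.61*z + 1.37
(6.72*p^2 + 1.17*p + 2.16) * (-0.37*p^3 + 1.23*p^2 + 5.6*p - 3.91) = -2.4864*p^5 + 7.8327*p^4 + 38.2719*p^3 - 17.0664*p^2 + 7.5213*p - 8.4456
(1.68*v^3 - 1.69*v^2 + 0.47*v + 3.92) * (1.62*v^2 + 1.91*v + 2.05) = 2.7216*v^5 + 0.471*v^4 + 0.9775*v^3 + 3.7836*v^2 + 8.4507*v + 8.036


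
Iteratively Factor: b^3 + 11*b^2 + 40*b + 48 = (b + 3)*(b^2 + 8*b + 16) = (b + 3)*(b + 4)*(b + 4)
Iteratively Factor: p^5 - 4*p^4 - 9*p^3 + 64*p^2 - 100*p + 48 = (p + 4)*(p^4 - 8*p^3 + 23*p^2 - 28*p + 12) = (p - 2)*(p + 4)*(p^3 - 6*p^2 + 11*p - 6) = (p - 2)*(p - 1)*(p + 4)*(p^2 - 5*p + 6) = (p - 2)^2*(p - 1)*(p + 4)*(p - 3)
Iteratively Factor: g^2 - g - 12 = (g + 3)*(g - 4)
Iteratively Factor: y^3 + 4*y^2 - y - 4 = (y + 4)*(y^2 - 1) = (y - 1)*(y + 4)*(y + 1)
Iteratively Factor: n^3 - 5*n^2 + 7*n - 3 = (n - 1)*(n^2 - 4*n + 3) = (n - 1)^2*(n - 3)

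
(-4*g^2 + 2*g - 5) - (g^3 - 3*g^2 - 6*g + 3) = -g^3 - g^2 + 8*g - 8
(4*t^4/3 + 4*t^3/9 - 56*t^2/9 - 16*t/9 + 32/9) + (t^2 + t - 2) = 4*t^4/3 + 4*t^3/9 - 47*t^2/9 - 7*t/9 + 14/9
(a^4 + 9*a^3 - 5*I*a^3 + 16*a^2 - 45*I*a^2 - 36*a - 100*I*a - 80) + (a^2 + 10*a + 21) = a^4 + 9*a^3 - 5*I*a^3 + 17*a^2 - 45*I*a^2 - 26*a - 100*I*a - 59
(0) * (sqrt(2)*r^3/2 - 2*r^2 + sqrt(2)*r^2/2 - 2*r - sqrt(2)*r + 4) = 0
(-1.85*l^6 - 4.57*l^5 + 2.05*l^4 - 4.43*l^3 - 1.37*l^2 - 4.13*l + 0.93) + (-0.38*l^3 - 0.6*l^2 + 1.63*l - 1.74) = -1.85*l^6 - 4.57*l^5 + 2.05*l^4 - 4.81*l^3 - 1.97*l^2 - 2.5*l - 0.81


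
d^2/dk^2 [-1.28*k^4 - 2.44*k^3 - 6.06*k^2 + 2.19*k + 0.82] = -15.36*k^2 - 14.64*k - 12.12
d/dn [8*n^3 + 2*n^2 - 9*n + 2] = 24*n^2 + 4*n - 9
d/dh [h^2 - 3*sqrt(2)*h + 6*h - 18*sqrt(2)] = 2*h - 3*sqrt(2) + 6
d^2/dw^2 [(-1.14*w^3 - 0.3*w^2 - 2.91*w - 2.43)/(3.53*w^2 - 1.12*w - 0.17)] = (1.4210854715202e-14*w^5 - 5.32907051820075e-15*w^4 - 79.122858*w^3 - 184.062438*w^2 + 46.968066*w - 7.922082)/(43.986977*w^6 - 41.868624*w^5 + 6.929037*w^4 + 2.627744*w^3 - 0.333693*w^2 - 0.097104*w - 0.004913)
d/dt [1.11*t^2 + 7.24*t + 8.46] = 2.22*t + 7.24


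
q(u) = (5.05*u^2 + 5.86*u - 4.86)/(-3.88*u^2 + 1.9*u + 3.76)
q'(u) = (7.76*u - 1.9)*(5.05*u^2 + 5.86*u - 4.86)/(-3.88*u^2 + 1.9*u + 3.76)^2 + (10.1*u + 5.86)/(-3.88*u^2 + 1.9*u + 3.76)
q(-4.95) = -0.89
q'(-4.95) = 0.08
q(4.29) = -1.90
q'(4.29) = 0.18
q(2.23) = -2.95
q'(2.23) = 1.51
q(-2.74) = -0.56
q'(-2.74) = 0.29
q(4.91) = -1.81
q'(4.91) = 0.13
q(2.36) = -2.78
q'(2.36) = 1.19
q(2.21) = -2.98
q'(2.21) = 1.57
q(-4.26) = -0.83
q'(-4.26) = 0.11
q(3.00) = -2.28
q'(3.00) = 0.50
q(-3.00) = -0.62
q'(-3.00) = 0.24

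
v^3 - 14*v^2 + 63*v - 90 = (v - 6)*(v - 5)*(v - 3)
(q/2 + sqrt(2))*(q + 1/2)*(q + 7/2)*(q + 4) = q^4/2 + sqrt(2)*q^3 + 4*q^3 + 71*q^2/8 + 8*sqrt(2)*q^2 + 7*q/2 + 71*sqrt(2)*q/4 + 7*sqrt(2)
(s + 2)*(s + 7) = s^2 + 9*s + 14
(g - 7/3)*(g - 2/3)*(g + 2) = g^3 - g^2 - 40*g/9 + 28/9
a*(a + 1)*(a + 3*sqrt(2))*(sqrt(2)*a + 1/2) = sqrt(2)*a^4 + sqrt(2)*a^3 + 13*a^3/2 + 3*sqrt(2)*a^2/2 + 13*a^2/2 + 3*sqrt(2)*a/2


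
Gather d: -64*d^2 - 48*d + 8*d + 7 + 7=-64*d^2 - 40*d + 14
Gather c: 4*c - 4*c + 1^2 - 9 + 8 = 0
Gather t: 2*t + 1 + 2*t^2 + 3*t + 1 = 2*t^2 + 5*t + 2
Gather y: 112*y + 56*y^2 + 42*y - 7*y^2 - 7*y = 49*y^2 + 147*y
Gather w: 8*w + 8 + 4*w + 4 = 12*w + 12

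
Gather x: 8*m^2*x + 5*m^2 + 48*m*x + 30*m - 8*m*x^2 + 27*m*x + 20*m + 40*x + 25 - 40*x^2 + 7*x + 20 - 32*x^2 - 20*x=5*m^2 + 50*m + x^2*(-8*m - 72) + x*(8*m^2 + 75*m + 27) + 45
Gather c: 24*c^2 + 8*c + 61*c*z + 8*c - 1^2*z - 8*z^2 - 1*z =24*c^2 + c*(61*z + 16) - 8*z^2 - 2*z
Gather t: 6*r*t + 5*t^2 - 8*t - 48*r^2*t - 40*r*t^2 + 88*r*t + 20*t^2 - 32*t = t^2*(25 - 40*r) + t*(-48*r^2 + 94*r - 40)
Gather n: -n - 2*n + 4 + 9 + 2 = 15 - 3*n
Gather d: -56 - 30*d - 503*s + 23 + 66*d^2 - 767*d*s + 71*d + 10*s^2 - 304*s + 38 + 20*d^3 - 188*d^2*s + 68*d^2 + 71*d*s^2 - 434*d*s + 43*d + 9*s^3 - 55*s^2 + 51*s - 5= 20*d^3 + d^2*(134 - 188*s) + d*(71*s^2 - 1201*s + 84) + 9*s^3 - 45*s^2 - 756*s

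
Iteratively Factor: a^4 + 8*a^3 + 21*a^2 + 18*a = (a + 3)*(a^3 + 5*a^2 + 6*a) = (a + 3)^2*(a^2 + 2*a) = a*(a + 3)^2*(a + 2)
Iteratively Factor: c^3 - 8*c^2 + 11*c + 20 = (c - 5)*(c^2 - 3*c - 4) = (c - 5)*(c + 1)*(c - 4)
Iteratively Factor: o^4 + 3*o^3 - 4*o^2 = (o)*(o^3 + 3*o^2 - 4*o) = o*(o + 4)*(o^2 - o) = o^2*(o + 4)*(o - 1)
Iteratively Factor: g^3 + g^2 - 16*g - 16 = (g + 4)*(g^2 - 3*g - 4) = (g + 1)*(g + 4)*(g - 4)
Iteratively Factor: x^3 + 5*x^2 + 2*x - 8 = (x + 4)*(x^2 + x - 2) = (x + 2)*(x + 4)*(x - 1)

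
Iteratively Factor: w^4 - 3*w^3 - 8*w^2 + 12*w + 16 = (w + 1)*(w^3 - 4*w^2 - 4*w + 16) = (w + 1)*(w + 2)*(w^2 - 6*w + 8) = (w - 2)*(w + 1)*(w + 2)*(w - 4)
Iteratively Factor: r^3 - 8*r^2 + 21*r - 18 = (r - 3)*(r^2 - 5*r + 6) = (r - 3)^2*(r - 2)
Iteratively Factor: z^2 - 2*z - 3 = (z - 3)*(z + 1)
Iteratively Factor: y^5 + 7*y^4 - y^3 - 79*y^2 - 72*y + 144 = (y - 1)*(y^4 + 8*y^3 + 7*y^2 - 72*y - 144) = (y - 1)*(y + 4)*(y^3 + 4*y^2 - 9*y - 36) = (y - 1)*(y + 3)*(y + 4)*(y^2 + y - 12) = (y - 1)*(y + 3)*(y + 4)^2*(y - 3)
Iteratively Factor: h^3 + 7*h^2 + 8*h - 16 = (h + 4)*(h^2 + 3*h - 4) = (h - 1)*(h + 4)*(h + 4)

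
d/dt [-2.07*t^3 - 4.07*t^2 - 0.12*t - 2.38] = -6.21*t^2 - 8.14*t - 0.12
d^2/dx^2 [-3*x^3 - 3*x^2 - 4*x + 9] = -18*x - 6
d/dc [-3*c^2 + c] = 1 - 6*c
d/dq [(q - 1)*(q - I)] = 2*q - 1 - I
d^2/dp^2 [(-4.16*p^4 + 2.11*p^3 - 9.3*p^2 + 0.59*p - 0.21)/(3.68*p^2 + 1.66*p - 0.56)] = (-112.672768*p^6 - 152.475648*p^5 - 17.3422079999999*p^4 + 211.803096*p^3 - 159.479712*p^2 + 3.56832000000001*p - 6.75892)/(49.836032*p^6 + 67.441152*p^5 + 7.670592*p^4 - 15.951272*p^3 - 1.167264*p^2 + 1.561728*p - 0.175616)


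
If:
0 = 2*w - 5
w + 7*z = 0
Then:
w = 5/2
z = -5/14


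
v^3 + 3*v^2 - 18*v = v*(v - 3)*(v + 6)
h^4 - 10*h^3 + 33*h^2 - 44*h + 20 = (h - 5)*(h - 2)^2*(h - 1)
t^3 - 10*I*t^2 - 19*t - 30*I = (t - 6*I)*(t - 5*I)*(t + I)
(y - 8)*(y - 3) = y^2 - 11*y + 24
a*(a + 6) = a^2 + 6*a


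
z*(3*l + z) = 3*l*z + z^2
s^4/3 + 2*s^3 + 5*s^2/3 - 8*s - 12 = (s/3 + 1)*(s - 2)*(s + 2)*(s + 3)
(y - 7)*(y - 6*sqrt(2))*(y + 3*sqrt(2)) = y^3 - 7*y^2 - 3*sqrt(2)*y^2 - 36*y + 21*sqrt(2)*y + 252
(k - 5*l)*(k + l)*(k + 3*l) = k^3 - k^2*l - 17*k*l^2 - 15*l^3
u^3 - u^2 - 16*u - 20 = (u - 5)*(u + 2)^2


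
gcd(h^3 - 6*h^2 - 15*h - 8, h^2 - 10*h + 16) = h - 8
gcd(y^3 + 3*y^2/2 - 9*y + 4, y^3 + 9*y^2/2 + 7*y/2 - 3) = y - 1/2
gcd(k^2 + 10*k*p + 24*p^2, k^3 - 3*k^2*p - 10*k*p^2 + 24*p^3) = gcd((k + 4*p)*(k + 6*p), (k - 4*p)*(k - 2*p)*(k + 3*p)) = 1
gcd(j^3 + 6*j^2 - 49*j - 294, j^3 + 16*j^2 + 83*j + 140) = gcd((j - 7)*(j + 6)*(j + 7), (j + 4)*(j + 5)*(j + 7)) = j + 7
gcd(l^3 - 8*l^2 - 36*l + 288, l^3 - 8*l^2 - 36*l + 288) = l^3 - 8*l^2 - 36*l + 288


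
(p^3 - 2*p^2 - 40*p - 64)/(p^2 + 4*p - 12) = (p^3 - 2*p^2 - 40*p - 64)/(p^2 + 4*p - 12)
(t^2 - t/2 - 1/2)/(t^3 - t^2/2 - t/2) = 1/t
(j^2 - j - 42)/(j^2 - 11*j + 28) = (j + 6)/(j - 4)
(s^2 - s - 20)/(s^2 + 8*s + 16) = (s - 5)/(s + 4)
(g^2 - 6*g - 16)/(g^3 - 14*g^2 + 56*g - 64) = (g + 2)/(g^2 - 6*g + 8)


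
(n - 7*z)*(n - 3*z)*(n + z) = n^3 - 9*n^2*z + 11*n*z^2 + 21*z^3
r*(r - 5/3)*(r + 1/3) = r^3 - 4*r^2/3 - 5*r/9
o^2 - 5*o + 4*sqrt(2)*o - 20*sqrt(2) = (o - 5)*(o + 4*sqrt(2))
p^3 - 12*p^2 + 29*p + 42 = (p - 7)*(p - 6)*(p + 1)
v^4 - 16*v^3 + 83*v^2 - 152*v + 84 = (v - 7)*(v - 6)*(v - 2)*(v - 1)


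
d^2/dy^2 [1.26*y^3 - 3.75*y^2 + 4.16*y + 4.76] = 7.56*y - 7.5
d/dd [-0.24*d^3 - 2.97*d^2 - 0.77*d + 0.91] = -0.72*d^2 - 5.94*d - 0.77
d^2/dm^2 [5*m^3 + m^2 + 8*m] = 30*m + 2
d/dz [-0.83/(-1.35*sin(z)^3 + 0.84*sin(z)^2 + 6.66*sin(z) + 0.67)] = (-3.3615*sin(z)^2 + 1.3944*sin(z) + 5.5278)*cos(z)/(-1.35*sin(z)^3 + 0.84*sin(z)^2 + 6.66*sin(z) + 0.67)^2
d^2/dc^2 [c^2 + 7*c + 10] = 2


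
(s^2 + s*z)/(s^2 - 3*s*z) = (s + z)/(s - 3*z)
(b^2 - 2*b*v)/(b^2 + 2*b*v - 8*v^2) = b/(b + 4*v)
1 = 1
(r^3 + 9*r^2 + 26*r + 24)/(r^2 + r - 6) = (r^2 + 6*r + 8)/(r - 2)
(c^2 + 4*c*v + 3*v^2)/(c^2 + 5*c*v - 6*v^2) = (c^2 + 4*c*v + 3*v^2)/(c^2 + 5*c*v - 6*v^2)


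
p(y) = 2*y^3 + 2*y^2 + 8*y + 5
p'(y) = 6*y^2 + 4*y + 8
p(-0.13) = 3.99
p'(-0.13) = 7.58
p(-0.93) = -2.32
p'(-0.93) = 9.47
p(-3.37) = -75.79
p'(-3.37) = 62.66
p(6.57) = 711.08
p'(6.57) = 293.27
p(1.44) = 26.64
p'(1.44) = 26.20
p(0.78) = 13.41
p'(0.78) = 14.77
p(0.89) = 15.11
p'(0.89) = 16.31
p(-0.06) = 4.53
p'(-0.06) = 7.78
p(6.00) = 557.00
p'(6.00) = 248.00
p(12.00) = 3845.00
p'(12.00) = 920.00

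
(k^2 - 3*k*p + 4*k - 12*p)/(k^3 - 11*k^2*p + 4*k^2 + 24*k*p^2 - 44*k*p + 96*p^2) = 1/(k - 8*p)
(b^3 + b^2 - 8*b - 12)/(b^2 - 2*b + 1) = (b^3 + b^2 - 8*b - 12)/(b^2 - 2*b + 1)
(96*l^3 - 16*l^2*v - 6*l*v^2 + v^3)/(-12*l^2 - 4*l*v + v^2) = (-16*l^2 + v^2)/(2*l + v)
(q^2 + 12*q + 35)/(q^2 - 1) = (q^2 + 12*q + 35)/(q^2 - 1)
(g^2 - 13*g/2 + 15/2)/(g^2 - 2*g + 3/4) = 2*(g - 5)/(2*g - 1)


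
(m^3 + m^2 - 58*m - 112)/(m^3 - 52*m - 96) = (m + 7)/(m + 6)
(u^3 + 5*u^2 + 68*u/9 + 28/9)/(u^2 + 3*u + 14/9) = u + 2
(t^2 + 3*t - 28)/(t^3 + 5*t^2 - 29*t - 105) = (t - 4)/(t^2 - 2*t - 15)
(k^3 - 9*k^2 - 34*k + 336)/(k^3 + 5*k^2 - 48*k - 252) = (k - 8)/(k + 6)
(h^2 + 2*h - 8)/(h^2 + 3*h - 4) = (h - 2)/(h - 1)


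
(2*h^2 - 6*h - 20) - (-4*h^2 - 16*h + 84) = 6*h^2 + 10*h - 104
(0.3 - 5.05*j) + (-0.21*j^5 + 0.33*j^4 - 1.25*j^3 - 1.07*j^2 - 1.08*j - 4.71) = -0.21*j^5 + 0.33*j^4 - 1.25*j^3 - 1.07*j^2 - 6.13*j - 4.41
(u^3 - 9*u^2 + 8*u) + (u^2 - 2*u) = u^3 - 8*u^2 + 6*u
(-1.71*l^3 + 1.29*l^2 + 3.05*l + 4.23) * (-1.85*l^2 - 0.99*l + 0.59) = 3.1635*l^5 - 0.6936*l^4 - 7.9285*l^3 - 10.0839*l^2 - 2.3882*l + 2.4957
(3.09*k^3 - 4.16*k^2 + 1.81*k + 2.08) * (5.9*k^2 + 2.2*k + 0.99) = 18.231*k^5 - 17.746*k^4 + 4.5861*k^3 + 12.1356*k^2 + 6.3679*k + 2.0592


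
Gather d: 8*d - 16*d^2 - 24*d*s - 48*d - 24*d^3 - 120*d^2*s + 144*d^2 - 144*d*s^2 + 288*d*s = -24*d^3 + d^2*(128 - 120*s) + d*(-144*s^2 + 264*s - 40)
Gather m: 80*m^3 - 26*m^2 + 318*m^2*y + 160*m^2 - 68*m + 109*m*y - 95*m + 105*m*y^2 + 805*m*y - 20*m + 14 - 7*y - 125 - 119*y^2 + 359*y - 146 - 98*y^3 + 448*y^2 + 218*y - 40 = 80*m^3 + m^2*(318*y + 134) + m*(105*y^2 + 914*y - 183) - 98*y^3 + 329*y^2 + 570*y - 297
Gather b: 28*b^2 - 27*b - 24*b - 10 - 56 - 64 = 28*b^2 - 51*b - 130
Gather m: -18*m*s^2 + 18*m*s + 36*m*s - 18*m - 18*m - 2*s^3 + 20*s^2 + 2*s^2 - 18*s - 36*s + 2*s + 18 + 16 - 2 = m*(-18*s^2 + 54*s - 36) - 2*s^3 + 22*s^2 - 52*s + 32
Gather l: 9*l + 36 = 9*l + 36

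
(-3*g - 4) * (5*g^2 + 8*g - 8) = -15*g^3 - 44*g^2 - 8*g + 32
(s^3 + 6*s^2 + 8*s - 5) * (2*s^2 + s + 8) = 2*s^5 + 13*s^4 + 30*s^3 + 46*s^2 + 59*s - 40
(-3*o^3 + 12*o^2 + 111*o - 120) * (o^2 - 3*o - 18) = -3*o^5 + 21*o^4 + 129*o^3 - 669*o^2 - 1638*o + 2160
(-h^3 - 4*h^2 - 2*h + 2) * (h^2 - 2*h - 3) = -h^5 - 2*h^4 + 9*h^3 + 18*h^2 + 2*h - 6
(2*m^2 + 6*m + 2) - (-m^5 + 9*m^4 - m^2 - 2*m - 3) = m^5 - 9*m^4 + 3*m^2 + 8*m + 5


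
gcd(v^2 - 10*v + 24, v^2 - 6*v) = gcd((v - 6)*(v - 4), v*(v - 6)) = v - 6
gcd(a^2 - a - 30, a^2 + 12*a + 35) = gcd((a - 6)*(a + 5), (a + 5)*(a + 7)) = a + 5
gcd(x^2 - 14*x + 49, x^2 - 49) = x - 7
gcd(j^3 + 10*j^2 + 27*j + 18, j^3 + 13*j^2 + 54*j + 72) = j^2 + 9*j + 18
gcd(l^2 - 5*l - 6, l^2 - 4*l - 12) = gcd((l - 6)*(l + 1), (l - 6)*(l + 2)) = l - 6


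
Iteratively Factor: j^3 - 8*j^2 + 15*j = (j)*(j^2 - 8*j + 15) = j*(j - 3)*(j - 5)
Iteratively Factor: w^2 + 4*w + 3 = (w + 3)*(w + 1)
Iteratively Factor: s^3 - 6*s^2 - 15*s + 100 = (s - 5)*(s^2 - s - 20) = (s - 5)*(s + 4)*(s - 5)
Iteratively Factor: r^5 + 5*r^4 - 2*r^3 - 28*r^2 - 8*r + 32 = (r + 4)*(r^4 + r^3 - 6*r^2 - 4*r + 8) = (r - 2)*(r + 4)*(r^3 + 3*r^2 - 4) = (r - 2)*(r + 2)*(r + 4)*(r^2 + r - 2) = (r - 2)*(r + 2)^2*(r + 4)*(r - 1)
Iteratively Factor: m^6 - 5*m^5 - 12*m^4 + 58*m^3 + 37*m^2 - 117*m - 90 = (m + 1)*(m^5 - 6*m^4 - 6*m^3 + 64*m^2 - 27*m - 90) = (m - 5)*(m + 1)*(m^4 - m^3 - 11*m^2 + 9*m + 18) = (m - 5)*(m - 2)*(m + 1)*(m^3 + m^2 - 9*m - 9) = (m - 5)*(m - 2)*(m + 1)^2*(m^2 - 9) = (m - 5)*(m - 3)*(m - 2)*(m + 1)^2*(m + 3)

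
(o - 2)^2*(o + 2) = o^3 - 2*o^2 - 4*o + 8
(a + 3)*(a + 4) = a^2 + 7*a + 12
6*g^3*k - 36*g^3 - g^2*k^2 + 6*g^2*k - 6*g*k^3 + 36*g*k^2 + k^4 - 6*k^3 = (-6*g + k)*(-g + k)*(g + k)*(k - 6)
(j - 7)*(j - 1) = j^2 - 8*j + 7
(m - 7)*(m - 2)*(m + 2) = m^3 - 7*m^2 - 4*m + 28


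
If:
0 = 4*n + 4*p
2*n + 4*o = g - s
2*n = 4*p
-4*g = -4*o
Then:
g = -s/3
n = 0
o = -s/3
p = 0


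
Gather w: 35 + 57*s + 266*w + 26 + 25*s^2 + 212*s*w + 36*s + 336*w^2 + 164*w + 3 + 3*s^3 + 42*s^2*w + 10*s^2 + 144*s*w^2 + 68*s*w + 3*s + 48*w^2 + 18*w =3*s^3 + 35*s^2 + 96*s + w^2*(144*s + 384) + w*(42*s^2 + 280*s + 448) + 64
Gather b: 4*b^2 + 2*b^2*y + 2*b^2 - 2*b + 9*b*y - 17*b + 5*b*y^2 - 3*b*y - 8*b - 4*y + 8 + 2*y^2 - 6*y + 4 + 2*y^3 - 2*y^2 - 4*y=b^2*(2*y + 6) + b*(5*y^2 + 6*y - 27) + 2*y^3 - 14*y + 12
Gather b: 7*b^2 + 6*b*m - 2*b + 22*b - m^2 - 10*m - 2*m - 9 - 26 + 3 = 7*b^2 + b*(6*m + 20) - m^2 - 12*m - 32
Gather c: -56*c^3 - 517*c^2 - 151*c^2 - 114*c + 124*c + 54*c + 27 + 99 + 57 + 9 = -56*c^3 - 668*c^2 + 64*c + 192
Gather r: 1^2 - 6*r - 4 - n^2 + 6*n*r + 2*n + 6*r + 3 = -n^2 + 6*n*r + 2*n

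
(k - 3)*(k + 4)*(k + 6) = k^3 + 7*k^2 - 6*k - 72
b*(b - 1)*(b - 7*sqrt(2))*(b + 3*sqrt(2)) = b^4 - 4*sqrt(2)*b^3 - b^3 - 42*b^2 + 4*sqrt(2)*b^2 + 42*b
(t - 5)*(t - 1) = t^2 - 6*t + 5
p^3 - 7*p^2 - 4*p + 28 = (p - 7)*(p - 2)*(p + 2)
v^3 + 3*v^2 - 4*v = v*(v - 1)*(v + 4)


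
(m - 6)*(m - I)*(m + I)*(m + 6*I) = m^4 - 6*m^3 + 6*I*m^3 + m^2 - 36*I*m^2 - 6*m + 6*I*m - 36*I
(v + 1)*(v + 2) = v^2 + 3*v + 2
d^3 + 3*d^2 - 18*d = d*(d - 3)*(d + 6)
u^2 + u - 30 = (u - 5)*(u + 6)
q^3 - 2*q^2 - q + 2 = (q - 2)*(q - 1)*(q + 1)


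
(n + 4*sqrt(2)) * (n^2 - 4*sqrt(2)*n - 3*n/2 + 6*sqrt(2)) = n^3 - 3*n^2/2 - 32*n + 48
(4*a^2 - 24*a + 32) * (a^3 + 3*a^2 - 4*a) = 4*a^5 - 12*a^4 - 56*a^3 + 192*a^2 - 128*a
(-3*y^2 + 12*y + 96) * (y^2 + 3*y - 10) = -3*y^4 + 3*y^3 + 162*y^2 + 168*y - 960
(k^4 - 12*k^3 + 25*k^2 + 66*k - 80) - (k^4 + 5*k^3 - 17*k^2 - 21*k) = -17*k^3 + 42*k^2 + 87*k - 80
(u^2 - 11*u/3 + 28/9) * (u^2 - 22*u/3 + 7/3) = u^4 - 11*u^3 + 97*u^2/3 - 847*u/27 + 196/27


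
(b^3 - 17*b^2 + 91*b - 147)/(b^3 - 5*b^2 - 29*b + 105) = (b - 7)/(b + 5)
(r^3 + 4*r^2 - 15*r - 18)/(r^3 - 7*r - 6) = (r + 6)/(r + 2)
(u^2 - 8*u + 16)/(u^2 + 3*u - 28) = (u - 4)/(u + 7)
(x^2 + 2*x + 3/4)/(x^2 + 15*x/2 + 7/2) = (x + 3/2)/(x + 7)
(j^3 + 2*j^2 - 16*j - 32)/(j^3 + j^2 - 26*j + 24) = (j^2 + 6*j + 8)/(j^2 + 5*j - 6)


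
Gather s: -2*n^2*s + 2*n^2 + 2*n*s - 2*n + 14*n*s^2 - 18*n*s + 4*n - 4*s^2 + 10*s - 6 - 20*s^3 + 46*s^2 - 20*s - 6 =2*n^2 + 2*n - 20*s^3 + s^2*(14*n + 42) + s*(-2*n^2 - 16*n - 10) - 12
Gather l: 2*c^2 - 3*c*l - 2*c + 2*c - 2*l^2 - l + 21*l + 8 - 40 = 2*c^2 - 2*l^2 + l*(20 - 3*c) - 32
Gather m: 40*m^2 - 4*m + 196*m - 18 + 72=40*m^2 + 192*m + 54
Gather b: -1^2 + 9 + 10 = 18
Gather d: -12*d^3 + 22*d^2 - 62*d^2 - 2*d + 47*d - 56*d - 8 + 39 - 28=-12*d^3 - 40*d^2 - 11*d + 3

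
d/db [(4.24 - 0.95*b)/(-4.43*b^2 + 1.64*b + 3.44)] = (-4.2085*b^2 + 37.5664*b - 10.2216)/(19.6249*b^4 - 14.5304*b^3 - 27.7888*b^2 + 11.2832*b + 11.8336)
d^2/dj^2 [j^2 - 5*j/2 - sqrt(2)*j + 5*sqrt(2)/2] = 2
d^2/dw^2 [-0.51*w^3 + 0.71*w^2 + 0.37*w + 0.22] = 1.42 - 3.06*w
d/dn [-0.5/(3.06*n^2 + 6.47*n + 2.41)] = (3.06*n + 3.235)/(3.06*n^2 + 6.47*n + 2.41)^2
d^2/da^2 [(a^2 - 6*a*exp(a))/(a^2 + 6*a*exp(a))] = 12*(-a^2 + 6*a*exp(a) + 2*a - 12*exp(a) - 2)*exp(a)/(a^3 + 18*a^2*exp(a) + 108*a*exp(2*a) + 216*exp(3*a))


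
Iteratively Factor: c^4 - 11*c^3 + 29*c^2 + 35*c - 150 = (c - 5)*(c^3 - 6*c^2 - c + 30) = (c - 5)^2*(c^2 - c - 6) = (c - 5)^2*(c + 2)*(c - 3)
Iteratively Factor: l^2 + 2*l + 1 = (l + 1)*(l + 1)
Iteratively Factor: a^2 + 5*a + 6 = (a + 2)*(a + 3)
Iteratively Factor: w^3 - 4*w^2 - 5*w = (w)*(w^2 - 4*w - 5) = w*(w + 1)*(w - 5)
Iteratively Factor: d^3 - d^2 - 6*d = (d)*(d^2 - d - 6) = d*(d - 3)*(d + 2)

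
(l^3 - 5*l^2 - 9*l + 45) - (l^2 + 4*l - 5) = l^3 - 6*l^2 - 13*l + 50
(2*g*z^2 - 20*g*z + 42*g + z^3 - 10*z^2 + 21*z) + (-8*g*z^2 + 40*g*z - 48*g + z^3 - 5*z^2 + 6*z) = -6*g*z^2 + 20*g*z - 6*g + 2*z^3 - 15*z^2 + 27*z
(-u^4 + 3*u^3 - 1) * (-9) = 9*u^4 - 27*u^3 + 9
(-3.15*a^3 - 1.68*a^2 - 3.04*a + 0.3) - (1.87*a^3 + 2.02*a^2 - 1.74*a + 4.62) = -5.02*a^3 - 3.7*a^2 - 1.3*a - 4.32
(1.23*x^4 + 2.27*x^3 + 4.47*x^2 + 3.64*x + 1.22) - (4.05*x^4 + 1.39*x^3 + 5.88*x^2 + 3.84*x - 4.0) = -2.82*x^4 + 0.88*x^3 - 1.41*x^2 - 0.2*x + 5.22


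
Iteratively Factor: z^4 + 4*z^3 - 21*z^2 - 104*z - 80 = (z + 1)*(z^3 + 3*z^2 - 24*z - 80) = (z + 1)*(z + 4)*(z^2 - z - 20) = (z - 5)*(z + 1)*(z + 4)*(z + 4)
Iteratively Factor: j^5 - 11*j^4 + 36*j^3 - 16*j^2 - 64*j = (j - 4)*(j^4 - 7*j^3 + 8*j^2 + 16*j) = (j - 4)*(j + 1)*(j^3 - 8*j^2 + 16*j) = (j - 4)^2*(j + 1)*(j^2 - 4*j) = j*(j - 4)^2*(j + 1)*(j - 4)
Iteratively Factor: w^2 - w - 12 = (w - 4)*(w + 3)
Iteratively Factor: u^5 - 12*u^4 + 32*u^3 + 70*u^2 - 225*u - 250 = (u + 1)*(u^4 - 13*u^3 + 45*u^2 + 25*u - 250) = (u - 5)*(u + 1)*(u^3 - 8*u^2 + 5*u + 50) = (u - 5)^2*(u + 1)*(u^2 - 3*u - 10) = (u - 5)^2*(u + 1)*(u + 2)*(u - 5)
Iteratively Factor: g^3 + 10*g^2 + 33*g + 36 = (g + 4)*(g^2 + 6*g + 9) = (g + 3)*(g + 4)*(g + 3)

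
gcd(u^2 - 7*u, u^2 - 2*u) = u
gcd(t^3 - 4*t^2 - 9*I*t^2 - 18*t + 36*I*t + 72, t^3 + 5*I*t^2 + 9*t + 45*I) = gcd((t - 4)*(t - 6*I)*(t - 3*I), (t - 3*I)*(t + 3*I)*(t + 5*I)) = t - 3*I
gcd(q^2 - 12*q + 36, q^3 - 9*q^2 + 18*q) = q - 6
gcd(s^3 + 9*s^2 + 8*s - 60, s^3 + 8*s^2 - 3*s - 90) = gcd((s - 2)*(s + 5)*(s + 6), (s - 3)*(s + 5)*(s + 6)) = s^2 + 11*s + 30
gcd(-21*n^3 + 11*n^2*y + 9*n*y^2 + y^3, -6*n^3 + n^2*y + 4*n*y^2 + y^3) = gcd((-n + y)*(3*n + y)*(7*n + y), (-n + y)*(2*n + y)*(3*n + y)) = -3*n^2 + 2*n*y + y^2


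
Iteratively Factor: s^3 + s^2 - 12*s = (s - 3)*(s^2 + 4*s) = s*(s - 3)*(s + 4)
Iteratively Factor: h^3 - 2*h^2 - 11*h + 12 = (h - 4)*(h^2 + 2*h - 3) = (h - 4)*(h + 3)*(h - 1)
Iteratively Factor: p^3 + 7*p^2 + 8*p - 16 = (p + 4)*(p^2 + 3*p - 4) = (p - 1)*(p + 4)*(p + 4)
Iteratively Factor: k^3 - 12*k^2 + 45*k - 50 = (k - 2)*(k^2 - 10*k + 25) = (k - 5)*(k - 2)*(k - 5)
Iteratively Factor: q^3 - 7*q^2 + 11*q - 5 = (q - 5)*(q^2 - 2*q + 1) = (q - 5)*(q - 1)*(q - 1)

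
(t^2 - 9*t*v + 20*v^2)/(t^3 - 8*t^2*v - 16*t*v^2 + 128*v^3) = (t - 5*v)/(t^2 - 4*t*v - 32*v^2)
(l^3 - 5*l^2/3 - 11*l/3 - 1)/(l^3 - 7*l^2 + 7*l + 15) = (l + 1/3)/(l - 5)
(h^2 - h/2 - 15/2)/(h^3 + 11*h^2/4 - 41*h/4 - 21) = 2*(2*h + 5)/(4*h^2 + 23*h + 28)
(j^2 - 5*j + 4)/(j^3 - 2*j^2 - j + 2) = (j - 4)/(j^2 - j - 2)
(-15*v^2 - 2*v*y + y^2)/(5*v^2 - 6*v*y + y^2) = (3*v + y)/(-v + y)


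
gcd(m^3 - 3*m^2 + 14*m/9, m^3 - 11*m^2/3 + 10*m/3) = m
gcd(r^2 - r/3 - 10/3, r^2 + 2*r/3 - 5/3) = r + 5/3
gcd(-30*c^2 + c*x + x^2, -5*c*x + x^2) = -5*c + x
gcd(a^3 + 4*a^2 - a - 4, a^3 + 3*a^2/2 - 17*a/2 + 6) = a^2 + 3*a - 4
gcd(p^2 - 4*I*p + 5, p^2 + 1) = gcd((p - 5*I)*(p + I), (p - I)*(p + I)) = p + I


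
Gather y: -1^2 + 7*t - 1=7*t - 2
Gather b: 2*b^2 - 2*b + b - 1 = 2*b^2 - b - 1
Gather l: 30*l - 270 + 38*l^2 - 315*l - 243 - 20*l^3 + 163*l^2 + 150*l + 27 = -20*l^3 + 201*l^2 - 135*l - 486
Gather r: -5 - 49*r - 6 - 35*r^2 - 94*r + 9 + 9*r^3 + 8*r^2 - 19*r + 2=9*r^3 - 27*r^2 - 162*r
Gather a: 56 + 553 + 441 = 1050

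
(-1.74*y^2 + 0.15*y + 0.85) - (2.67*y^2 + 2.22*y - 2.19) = -4.41*y^2 - 2.07*y + 3.04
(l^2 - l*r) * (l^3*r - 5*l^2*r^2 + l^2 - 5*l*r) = l^5*r - 6*l^4*r^2 + l^4 + 5*l^3*r^3 - 6*l^3*r + 5*l^2*r^2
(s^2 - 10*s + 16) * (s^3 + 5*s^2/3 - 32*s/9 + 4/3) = s^5 - 25*s^4/3 - 38*s^3/9 + 572*s^2/9 - 632*s/9 + 64/3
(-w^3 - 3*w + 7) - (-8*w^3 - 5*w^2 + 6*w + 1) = 7*w^3 + 5*w^2 - 9*w + 6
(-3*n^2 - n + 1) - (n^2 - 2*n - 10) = -4*n^2 + n + 11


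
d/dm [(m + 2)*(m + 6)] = 2*m + 8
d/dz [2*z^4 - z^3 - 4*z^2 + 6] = z*(8*z^2 - 3*z - 8)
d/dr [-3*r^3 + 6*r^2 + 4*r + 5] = -9*r^2 + 12*r + 4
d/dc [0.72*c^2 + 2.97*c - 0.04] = 1.44*c + 2.97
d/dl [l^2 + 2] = 2*l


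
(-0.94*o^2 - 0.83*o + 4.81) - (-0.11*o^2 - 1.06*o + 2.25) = -0.83*o^2 + 0.23*o + 2.56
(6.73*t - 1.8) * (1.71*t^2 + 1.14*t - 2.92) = 11.5083*t^3 + 4.5942*t^2 - 21.7036*t + 5.256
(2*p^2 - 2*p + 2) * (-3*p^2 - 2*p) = -6*p^4 + 2*p^3 - 2*p^2 - 4*p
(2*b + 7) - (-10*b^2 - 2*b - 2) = 10*b^2 + 4*b + 9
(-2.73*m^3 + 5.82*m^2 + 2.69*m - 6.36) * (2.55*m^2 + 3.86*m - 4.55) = -6.9615*m^5 + 4.3032*m^4 + 41.7462*m^3 - 32.3156*m^2 - 36.7891*m + 28.938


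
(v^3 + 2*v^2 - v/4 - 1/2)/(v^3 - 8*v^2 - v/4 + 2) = (v + 2)/(v - 8)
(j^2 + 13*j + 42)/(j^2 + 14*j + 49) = (j + 6)/(j + 7)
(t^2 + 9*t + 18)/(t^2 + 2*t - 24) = (t + 3)/(t - 4)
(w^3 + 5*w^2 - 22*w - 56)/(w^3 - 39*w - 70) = (w^2 + 3*w - 28)/(w^2 - 2*w - 35)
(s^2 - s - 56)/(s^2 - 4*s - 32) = (s + 7)/(s + 4)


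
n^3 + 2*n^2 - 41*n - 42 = (n - 6)*(n + 1)*(n + 7)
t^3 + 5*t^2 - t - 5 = (t - 1)*(t + 1)*(t + 5)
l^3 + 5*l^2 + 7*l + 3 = (l + 1)^2*(l + 3)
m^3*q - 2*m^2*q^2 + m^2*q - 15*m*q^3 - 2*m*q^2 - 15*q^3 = (m - 5*q)*(m + 3*q)*(m*q + q)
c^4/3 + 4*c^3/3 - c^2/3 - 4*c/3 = c*(c/3 + 1/3)*(c - 1)*(c + 4)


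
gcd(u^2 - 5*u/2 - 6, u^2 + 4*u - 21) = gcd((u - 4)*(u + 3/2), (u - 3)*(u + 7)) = 1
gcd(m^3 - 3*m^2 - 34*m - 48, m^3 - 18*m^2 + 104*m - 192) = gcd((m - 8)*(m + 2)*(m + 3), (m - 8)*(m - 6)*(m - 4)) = m - 8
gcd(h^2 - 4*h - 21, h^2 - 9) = h + 3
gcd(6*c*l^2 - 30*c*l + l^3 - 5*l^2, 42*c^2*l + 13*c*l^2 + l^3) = 6*c*l + l^2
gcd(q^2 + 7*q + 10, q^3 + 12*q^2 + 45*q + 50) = q^2 + 7*q + 10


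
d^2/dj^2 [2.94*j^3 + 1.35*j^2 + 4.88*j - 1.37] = 17.64*j + 2.7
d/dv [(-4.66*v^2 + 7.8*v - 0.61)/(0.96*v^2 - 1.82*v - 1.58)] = (0.993200000000002*v^2 + 15.8968*v - 13.4342)/(0.9216*v^4 - 3.4944*v^3 + 0.2788*v^2 + 5.7512*v + 2.4964)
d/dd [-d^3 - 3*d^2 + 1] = 3*d*(-d - 2)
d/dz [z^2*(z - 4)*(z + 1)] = z*(4*z^2 - 9*z - 8)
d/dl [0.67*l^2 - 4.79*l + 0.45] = 1.34*l - 4.79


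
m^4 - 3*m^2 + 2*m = m*(m - 1)^2*(m + 2)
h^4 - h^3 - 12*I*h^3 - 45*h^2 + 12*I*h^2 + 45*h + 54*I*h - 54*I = (h - 1)*(h - 6*I)*(h - 3*I)^2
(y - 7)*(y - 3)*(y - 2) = y^3 - 12*y^2 + 41*y - 42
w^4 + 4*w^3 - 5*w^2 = w^2*(w - 1)*(w + 5)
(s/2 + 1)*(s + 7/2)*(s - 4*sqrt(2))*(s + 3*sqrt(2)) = s^4/2 - sqrt(2)*s^3/2 + 11*s^3/4 - 17*s^2/2 - 11*sqrt(2)*s^2/4 - 66*s - 7*sqrt(2)*s/2 - 84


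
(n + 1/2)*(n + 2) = n^2 + 5*n/2 + 1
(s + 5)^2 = s^2 + 10*s + 25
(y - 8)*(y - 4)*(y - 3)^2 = y^4 - 18*y^3 + 113*y^2 - 300*y + 288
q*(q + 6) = q^2 + 6*q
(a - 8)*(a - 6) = a^2 - 14*a + 48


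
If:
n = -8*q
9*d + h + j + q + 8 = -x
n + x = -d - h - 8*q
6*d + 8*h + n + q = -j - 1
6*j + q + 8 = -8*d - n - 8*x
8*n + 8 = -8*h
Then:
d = -421/406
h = 1203/1421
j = 92/1421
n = -2624/1421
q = 328/1421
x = 541/2842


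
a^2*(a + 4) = a^3 + 4*a^2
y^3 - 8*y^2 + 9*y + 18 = (y - 6)*(y - 3)*(y + 1)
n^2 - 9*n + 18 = (n - 6)*(n - 3)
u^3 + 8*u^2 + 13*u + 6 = (u + 1)^2*(u + 6)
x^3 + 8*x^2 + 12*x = x*(x + 2)*(x + 6)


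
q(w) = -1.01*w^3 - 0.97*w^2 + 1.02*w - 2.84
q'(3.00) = -32.07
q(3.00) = -35.78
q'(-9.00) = -226.95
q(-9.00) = 645.70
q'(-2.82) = -17.60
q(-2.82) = 9.22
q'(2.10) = -16.42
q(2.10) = -14.33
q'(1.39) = -7.53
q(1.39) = -6.01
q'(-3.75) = -34.31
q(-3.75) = 32.96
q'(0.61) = -1.29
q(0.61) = -2.81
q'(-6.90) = -129.85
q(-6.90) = 275.73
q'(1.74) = -11.53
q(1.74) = -9.32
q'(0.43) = -0.37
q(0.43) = -2.66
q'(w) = -3.03*w^2 - 1.94*w + 1.02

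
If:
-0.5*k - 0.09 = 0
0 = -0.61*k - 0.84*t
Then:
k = -0.18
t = 0.13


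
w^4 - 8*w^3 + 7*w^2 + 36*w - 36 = (w - 6)*(w - 3)*(w - 1)*(w + 2)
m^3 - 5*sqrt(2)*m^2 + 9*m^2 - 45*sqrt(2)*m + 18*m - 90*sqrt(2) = (m + 3)*(m + 6)*(m - 5*sqrt(2))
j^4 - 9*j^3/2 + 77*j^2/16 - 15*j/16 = j*(j - 3)*(j - 5/4)*(j - 1/4)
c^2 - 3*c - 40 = (c - 8)*(c + 5)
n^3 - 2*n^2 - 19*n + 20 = (n - 5)*(n - 1)*(n + 4)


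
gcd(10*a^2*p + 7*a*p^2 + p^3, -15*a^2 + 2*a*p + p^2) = 5*a + p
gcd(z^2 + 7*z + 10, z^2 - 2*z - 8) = z + 2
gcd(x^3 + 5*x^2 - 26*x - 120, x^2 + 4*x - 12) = x + 6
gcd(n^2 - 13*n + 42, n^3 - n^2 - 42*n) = n - 7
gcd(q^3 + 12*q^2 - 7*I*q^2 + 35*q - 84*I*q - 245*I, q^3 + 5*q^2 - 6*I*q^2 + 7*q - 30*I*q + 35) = q^2 + q*(5 - 7*I) - 35*I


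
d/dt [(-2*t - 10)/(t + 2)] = 6/(t + 2)^2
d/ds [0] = 0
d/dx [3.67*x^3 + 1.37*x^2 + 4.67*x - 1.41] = 11.01*x^2 + 2.74*x + 4.67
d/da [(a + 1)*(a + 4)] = 2*a + 5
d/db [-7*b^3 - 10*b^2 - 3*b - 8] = -21*b^2 - 20*b - 3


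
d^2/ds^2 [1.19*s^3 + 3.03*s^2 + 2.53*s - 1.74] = 7.14*s + 6.06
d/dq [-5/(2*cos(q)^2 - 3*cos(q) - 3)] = 5*(3 - 4*cos(q))*sin(q)/(3*cos(q) - cos(2*q) + 2)^2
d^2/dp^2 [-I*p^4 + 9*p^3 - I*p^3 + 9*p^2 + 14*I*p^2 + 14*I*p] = -12*I*p^2 + 6*p*(9 - I) + 18 + 28*I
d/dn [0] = 0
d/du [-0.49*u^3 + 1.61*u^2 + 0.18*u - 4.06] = -1.47*u^2 + 3.22*u + 0.18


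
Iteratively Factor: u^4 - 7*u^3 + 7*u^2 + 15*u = (u - 3)*(u^3 - 4*u^2 - 5*u) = (u - 5)*(u - 3)*(u^2 + u) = u*(u - 5)*(u - 3)*(u + 1)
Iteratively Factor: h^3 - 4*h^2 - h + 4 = (h - 1)*(h^2 - 3*h - 4) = (h - 1)*(h + 1)*(h - 4)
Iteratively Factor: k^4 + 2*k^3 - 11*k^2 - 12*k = (k)*(k^3 + 2*k^2 - 11*k - 12) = k*(k + 4)*(k^2 - 2*k - 3) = k*(k - 3)*(k + 4)*(k + 1)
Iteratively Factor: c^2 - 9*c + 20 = (c - 5)*(c - 4)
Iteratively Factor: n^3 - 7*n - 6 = (n + 1)*(n^2 - n - 6) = (n - 3)*(n + 1)*(n + 2)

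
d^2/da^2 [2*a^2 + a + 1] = 4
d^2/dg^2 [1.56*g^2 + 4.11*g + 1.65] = 3.12000000000000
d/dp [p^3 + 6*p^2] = 3*p*(p + 4)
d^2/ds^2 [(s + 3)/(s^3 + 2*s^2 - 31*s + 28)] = 2*((s + 3)*(3*s^2 + 4*s - 31)^2 + (-3*s^2 - 4*s - (s + 3)*(3*s + 2) + 31)*(s^3 + 2*s^2 - 31*s + 28))/(s^3 + 2*s^2 - 31*s + 28)^3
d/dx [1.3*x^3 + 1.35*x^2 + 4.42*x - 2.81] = 3.9*x^2 + 2.7*x + 4.42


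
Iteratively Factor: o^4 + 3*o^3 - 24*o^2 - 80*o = (o + 4)*(o^3 - o^2 - 20*o) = (o - 5)*(o + 4)*(o^2 + 4*o) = (o - 5)*(o + 4)^2*(o)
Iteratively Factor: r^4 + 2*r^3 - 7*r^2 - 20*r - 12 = (r + 2)*(r^3 - 7*r - 6) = (r + 2)^2*(r^2 - 2*r - 3) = (r - 3)*(r + 2)^2*(r + 1)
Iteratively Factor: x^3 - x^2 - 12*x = (x - 4)*(x^2 + 3*x) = (x - 4)*(x + 3)*(x)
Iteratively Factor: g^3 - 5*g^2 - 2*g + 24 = (g - 4)*(g^2 - g - 6) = (g - 4)*(g - 3)*(g + 2)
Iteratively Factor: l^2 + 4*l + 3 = (l + 1)*(l + 3)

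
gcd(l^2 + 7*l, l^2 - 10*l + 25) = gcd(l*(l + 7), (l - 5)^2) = 1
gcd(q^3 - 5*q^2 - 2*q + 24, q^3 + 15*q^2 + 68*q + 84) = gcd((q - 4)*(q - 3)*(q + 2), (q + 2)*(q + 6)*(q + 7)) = q + 2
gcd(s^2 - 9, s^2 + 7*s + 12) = s + 3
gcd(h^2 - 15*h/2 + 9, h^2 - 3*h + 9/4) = h - 3/2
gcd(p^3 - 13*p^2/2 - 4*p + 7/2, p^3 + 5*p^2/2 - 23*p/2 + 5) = p - 1/2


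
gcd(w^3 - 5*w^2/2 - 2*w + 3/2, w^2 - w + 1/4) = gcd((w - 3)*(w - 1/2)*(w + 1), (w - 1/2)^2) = w - 1/2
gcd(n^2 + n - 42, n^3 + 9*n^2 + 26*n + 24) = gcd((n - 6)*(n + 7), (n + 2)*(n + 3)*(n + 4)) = 1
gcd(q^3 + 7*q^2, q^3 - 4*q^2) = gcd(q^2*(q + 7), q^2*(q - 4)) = q^2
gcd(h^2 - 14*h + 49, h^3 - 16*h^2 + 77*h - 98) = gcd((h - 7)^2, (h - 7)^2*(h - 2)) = h^2 - 14*h + 49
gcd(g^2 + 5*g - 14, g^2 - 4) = g - 2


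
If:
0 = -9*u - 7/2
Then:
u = -7/18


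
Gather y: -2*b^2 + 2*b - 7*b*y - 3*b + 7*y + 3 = -2*b^2 - b + y*(7 - 7*b) + 3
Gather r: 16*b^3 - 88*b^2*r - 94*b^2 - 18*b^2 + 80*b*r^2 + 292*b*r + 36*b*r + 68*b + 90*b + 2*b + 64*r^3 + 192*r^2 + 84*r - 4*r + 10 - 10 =16*b^3 - 112*b^2 + 160*b + 64*r^3 + r^2*(80*b + 192) + r*(-88*b^2 + 328*b + 80)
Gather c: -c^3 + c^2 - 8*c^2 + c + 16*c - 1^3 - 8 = -c^3 - 7*c^2 + 17*c - 9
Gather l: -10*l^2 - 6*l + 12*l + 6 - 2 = -10*l^2 + 6*l + 4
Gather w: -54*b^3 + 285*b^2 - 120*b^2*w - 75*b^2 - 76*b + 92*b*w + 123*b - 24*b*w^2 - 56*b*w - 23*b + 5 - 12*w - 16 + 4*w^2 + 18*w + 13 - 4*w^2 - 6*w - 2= -54*b^3 + 210*b^2 - 24*b*w^2 + 24*b + w*(-120*b^2 + 36*b)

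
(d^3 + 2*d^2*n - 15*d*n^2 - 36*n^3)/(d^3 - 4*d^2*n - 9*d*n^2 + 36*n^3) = (d + 3*n)/(d - 3*n)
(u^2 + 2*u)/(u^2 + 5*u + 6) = u/(u + 3)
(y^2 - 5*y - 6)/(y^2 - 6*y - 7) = (y - 6)/(y - 7)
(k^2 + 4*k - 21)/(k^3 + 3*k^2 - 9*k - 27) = (k + 7)/(k^2 + 6*k + 9)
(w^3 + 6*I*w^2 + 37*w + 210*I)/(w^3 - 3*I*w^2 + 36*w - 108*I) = (w^2 + 12*I*w - 35)/(w^2 + 3*I*w + 18)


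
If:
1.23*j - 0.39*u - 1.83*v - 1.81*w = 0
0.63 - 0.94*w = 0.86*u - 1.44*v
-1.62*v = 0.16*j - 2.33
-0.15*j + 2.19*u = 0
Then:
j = 4.42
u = 0.30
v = 1.00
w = 1.93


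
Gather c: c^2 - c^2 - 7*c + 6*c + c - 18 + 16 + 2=0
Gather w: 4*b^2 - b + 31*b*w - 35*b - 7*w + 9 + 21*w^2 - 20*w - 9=4*b^2 - 36*b + 21*w^2 + w*(31*b - 27)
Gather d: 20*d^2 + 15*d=20*d^2 + 15*d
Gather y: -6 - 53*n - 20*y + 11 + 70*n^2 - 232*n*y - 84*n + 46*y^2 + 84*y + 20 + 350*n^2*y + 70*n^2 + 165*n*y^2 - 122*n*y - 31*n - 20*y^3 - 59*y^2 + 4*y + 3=140*n^2 - 168*n - 20*y^3 + y^2*(165*n - 13) + y*(350*n^2 - 354*n + 68) + 28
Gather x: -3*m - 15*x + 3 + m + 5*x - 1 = -2*m - 10*x + 2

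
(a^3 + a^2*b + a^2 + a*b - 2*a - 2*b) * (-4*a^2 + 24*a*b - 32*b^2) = -4*a^5 + 20*a^4*b - 4*a^4 - 8*a^3*b^2 + 20*a^3*b + 8*a^3 - 32*a^2*b^3 - 8*a^2*b^2 - 40*a^2*b - 32*a*b^3 + 16*a*b^2 + 64*b^3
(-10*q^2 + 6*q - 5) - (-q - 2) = -10*q^2 + 7*q - 3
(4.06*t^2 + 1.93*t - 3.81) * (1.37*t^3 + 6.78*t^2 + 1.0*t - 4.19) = 5.5622*t^5 + 30.1709*t^4 + 11.9257*t^3 - 40.9132*t^2 - 11.8967*t + 15.9639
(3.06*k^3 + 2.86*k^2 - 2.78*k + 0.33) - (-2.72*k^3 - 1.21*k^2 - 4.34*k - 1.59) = 5.78*k^3 + 4.07*k^2 + 1.56*k + 1.92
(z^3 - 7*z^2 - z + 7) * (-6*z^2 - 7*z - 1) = -6*z^5 + 35*z^4 + 54*z^3 - 28*z^2 - 48*z - 7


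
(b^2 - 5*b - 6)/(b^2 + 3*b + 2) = (b - 6)/(b + 2)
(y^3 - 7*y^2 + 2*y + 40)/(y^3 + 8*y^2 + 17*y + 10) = (y^2 - 9*y + 20)/(y^2 + 6*y + 5)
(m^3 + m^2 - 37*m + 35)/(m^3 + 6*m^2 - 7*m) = (m - 5)/m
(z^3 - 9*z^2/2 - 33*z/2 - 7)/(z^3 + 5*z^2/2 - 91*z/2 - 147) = (2*z^2 + 5*z + 2)/(2*z^2 + 19*z + 42)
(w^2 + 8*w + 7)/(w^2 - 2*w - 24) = (w^2 + 8*w + 7)/(w^2 - 2*w - 24)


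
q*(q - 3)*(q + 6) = q^3 + 3*q^2 - 18*q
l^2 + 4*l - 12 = (l - 2)*(l + 6)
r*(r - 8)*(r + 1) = r^3 - 7*r^2 - 8*r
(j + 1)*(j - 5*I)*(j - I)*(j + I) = j^4 + j^3 - 5*I*j^3 + j^2 - 5*I*j^2 + j - 5*I*j - 5*I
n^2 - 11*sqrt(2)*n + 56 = (n - 7*sqrt(2))*(n - 4*sqrt(2))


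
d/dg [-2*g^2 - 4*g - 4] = -4*g - 4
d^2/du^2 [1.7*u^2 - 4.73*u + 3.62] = 3.40000000000000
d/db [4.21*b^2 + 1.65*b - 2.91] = 8.42*b + 1.65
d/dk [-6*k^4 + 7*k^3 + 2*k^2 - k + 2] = -24*k^3 + 21*k^2 + 4*k - 1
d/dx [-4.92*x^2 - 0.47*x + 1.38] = -9.84*x - 0.47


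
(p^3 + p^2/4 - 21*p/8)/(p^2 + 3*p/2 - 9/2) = p*(4*p + 7)/(4*(p + 3))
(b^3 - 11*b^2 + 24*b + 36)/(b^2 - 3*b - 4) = (b^2 - 12*b + 36)/(b - 4)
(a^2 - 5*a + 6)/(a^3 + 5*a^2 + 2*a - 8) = (a^2 - 5*a + 6)/(a^3 + 5*a^2 + 2*a - 8)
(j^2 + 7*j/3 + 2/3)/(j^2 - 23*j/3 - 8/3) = (j + 2)/(j - 8)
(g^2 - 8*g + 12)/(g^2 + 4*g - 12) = (g - 6)/(g + 6)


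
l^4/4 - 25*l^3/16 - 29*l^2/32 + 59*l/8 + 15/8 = (l/4 + 1/2)*(l - 6)*(l - 5/2)*(l + 1/4)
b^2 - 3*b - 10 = (b - 5)*(b + 2)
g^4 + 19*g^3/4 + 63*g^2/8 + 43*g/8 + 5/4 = (g + 1/2)*(g + 1)*(g + 5/4)*(g + 2)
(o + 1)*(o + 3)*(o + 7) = o^3 + 11*o^2 + 31*o + 21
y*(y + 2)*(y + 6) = y^3 + 8*y^2 + 12*y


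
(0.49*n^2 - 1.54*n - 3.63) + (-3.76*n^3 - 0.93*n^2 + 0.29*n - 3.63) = -3.76*n^3 - 0.44*n^2 - 1.25*n - 7.26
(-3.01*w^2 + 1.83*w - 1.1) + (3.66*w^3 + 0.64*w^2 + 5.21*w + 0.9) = 3.66*w^3 - 2.37*w^2 + 7.04*w - 0.2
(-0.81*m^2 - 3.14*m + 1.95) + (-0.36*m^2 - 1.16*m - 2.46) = -1.17*m^2 - 4.3*m - 0.51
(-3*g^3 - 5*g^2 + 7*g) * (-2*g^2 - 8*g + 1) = 6*g^5 + 34*g^4 + 23*g^3 - 61*g^2 + 7*g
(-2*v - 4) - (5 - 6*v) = 4*v - 9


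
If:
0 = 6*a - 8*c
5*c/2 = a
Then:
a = 0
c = 0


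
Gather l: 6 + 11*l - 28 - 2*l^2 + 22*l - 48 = -2*l^2 + 33*l - 70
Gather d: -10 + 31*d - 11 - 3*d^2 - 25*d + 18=-3*d^2 + 6*d - 3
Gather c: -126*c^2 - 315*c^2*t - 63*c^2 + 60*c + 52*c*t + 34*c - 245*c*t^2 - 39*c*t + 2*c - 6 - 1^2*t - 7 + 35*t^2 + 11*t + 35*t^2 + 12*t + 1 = c^2*(-315*t - 189) + c*(-245*t^2 + 13*t + 96) + 70*t^2 + 22*t - 12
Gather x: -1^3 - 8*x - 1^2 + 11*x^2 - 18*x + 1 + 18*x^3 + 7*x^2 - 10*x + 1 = 18*x^3 + 18*x^2 - 36*x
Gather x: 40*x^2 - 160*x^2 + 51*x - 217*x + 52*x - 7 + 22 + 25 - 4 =-120*x^2 - 114*x + 36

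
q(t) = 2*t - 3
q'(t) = 2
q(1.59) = 0.18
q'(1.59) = 2.00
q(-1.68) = -6.36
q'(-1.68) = 2.00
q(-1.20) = -5.40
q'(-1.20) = 2.00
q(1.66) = 0.32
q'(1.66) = 2.00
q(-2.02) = -7.04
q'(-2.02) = 2.00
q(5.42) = 7.84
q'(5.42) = 2.00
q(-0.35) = -3.70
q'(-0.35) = 2.00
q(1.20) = -0.60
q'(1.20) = 2.00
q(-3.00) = -9.00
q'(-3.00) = 2.00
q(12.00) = 21.00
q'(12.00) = 2.00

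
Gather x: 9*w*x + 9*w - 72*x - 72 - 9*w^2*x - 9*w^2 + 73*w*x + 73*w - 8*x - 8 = -9*w^2 + 82*w + x*(-9*w^2 + 82*w - 80) - 80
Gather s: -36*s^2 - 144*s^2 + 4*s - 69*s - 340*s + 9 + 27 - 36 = -180*s^2 - 405*s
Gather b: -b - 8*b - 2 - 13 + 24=9 - 9*b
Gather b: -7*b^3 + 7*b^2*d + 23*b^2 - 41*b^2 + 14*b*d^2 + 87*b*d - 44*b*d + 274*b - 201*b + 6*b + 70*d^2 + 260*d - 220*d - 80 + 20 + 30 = -7*b^3 + b^2*(7*d - 18) + b*(14*d^2 + 43*d + 79) + 70*d^2 + 40*d - 30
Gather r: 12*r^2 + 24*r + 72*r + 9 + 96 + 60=12*r^2 + 96*r + 165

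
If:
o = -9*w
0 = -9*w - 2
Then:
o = 2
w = -2/9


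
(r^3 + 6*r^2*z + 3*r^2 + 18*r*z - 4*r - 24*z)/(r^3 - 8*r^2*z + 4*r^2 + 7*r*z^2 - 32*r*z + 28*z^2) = (r^2 + 6*r*z - r - 6*z)/(r^2 - 8*r*z + 7*z^2)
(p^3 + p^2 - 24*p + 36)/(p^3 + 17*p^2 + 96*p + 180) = (p^2 - 5*p + 6)/(p^2 + 11*p + 30)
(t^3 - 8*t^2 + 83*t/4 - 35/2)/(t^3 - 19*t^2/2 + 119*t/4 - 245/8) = 2*(t - 2)/(2*t - 7)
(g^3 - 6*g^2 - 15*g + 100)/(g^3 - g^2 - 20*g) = (g - 5)/g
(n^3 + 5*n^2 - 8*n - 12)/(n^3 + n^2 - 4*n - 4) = (n + 6)/(n + 2)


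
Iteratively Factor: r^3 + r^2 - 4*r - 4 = (r - 2)*(r^2 + 3*r + 2) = (r - 2)*(r + 1)*(r + 2)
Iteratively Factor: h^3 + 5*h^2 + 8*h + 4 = (h + 1)*(h^2 + 4*h + 4) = (h + 1)*(h + 2)*(h + 2)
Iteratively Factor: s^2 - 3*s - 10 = (s - 5)*(s + 2)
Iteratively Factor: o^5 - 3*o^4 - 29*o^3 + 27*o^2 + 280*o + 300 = (o + 2)*(o^4 - 5*o^3 - 19*o^2 + 65*o + 150) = (o + 2)^2*(o^3 - 7*o^2 - 5*o + 75) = (o - 5)*(o + 2)^2*(o^2 - 2*o - 15) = (o - 5)*(o + 2)^2*(o + 3)*(o - 5)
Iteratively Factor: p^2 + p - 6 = (p - 2)*(p + 3)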